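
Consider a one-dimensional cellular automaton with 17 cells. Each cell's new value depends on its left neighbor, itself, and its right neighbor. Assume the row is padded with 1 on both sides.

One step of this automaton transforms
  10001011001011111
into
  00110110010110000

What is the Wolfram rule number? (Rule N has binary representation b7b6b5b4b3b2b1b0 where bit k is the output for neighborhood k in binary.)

position 13: 111 → 0  (bit 7 = 0)
position 0: 110 → 0  (bit 6 = 0)
position 5: 101 → 1  (bit 5 = 1)
position 1: 100 → 0  (bit 4 = 0)
position 6: 011 → 1  (bit 3 = 1)
position 4: 010 → 0  (bit 2 = 0)
position 3: 001 → 1  (bit 1 = 1)
position 2: 000 → 1  (bit 0 = 1)
bits b7..b0 = 00101011 = 43

43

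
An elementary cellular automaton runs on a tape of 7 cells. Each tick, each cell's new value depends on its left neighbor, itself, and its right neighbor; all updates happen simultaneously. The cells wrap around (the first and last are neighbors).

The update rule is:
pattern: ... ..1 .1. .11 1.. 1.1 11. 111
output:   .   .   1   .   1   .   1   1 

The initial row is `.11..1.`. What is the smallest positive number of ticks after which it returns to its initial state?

..11.11
1..1..1
11.11..
.1..11.
.11..11
..11..1
1..11.1
11..1..
.11.11.
..1..11
1.11..1
1..11..
11..11.
.11..1.

14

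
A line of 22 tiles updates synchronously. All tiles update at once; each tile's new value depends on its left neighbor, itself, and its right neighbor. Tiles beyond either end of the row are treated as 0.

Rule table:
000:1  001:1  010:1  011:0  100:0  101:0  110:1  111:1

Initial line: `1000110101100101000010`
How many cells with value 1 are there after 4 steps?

1011010100101101011110
1001010101100101001110
1011010100101101010110
1001010101100101010010
count of 1: 10

10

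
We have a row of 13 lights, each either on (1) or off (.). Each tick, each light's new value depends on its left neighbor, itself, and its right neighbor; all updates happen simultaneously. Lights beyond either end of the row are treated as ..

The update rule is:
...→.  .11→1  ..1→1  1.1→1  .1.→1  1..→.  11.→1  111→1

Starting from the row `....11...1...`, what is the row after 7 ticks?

...111..11...
..1111.111...
.111111111...
1111111111...
1111111111...  (fixed point — unchanged through tick 7)

1111111111...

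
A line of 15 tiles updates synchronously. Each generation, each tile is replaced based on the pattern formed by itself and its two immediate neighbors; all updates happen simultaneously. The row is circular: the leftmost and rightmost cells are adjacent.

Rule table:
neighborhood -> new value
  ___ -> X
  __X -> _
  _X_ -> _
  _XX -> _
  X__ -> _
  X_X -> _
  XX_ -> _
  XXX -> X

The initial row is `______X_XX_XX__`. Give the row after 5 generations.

_XX______X_____

generation 1: XXXXX_________X
generation 2: XXXX__XXXXXXX__
generation 3: _XX____XXXXX___
generation 4: ____XX__XXX__XX
generation 5: _XX______X_____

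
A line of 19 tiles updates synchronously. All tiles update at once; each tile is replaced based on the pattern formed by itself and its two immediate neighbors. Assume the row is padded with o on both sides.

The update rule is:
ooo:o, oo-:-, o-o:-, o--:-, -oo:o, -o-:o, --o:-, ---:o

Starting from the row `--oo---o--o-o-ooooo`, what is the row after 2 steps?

step 1: --o--o-o--o-o-ooooo
step 2: --o--o-o--o-o-ooooo

--o--o-o--o-o-ooooo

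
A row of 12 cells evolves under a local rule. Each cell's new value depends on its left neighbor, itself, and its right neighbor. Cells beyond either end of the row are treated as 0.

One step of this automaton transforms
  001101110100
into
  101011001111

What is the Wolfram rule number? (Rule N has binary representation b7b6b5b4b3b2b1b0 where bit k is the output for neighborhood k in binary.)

61

position 6: 111 → 0  (bit 7 = 0)
position 3: 110 → 0  (bit 6 = 0)
position 4: 101 → 1  (bit 5 = 1)
position 10: 100 → 1  (bit 4 = 1)
position 2: 011 → 1  (bit 3 = 1)
position 9: 010 → 1  (bit 2 = 1)
position 1: 001 → 0  (bit 1 = 0)
position 0: 000 → 1  (bit 0 = 1)
bits b7..b0 = 00111101 = 61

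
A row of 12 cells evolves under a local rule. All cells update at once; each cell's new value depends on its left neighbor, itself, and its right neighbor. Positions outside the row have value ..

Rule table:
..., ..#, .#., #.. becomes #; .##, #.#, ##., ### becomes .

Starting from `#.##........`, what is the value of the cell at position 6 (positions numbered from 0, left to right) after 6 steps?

#...########
####........
....########
####........  (repeats step 2; period 2)
step 6: ####........
position 6 holds .

.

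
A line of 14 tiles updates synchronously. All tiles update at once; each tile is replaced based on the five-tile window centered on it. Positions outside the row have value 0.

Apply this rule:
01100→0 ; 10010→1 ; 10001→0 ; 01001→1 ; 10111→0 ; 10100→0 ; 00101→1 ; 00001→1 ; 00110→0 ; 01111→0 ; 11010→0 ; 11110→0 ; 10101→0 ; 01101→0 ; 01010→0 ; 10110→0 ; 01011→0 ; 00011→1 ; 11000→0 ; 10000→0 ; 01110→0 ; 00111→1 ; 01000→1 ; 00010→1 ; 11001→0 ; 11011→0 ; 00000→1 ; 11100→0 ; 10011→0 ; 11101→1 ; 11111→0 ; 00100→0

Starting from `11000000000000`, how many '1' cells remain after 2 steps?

5

00001111111111
11111000000000
count of 1: 5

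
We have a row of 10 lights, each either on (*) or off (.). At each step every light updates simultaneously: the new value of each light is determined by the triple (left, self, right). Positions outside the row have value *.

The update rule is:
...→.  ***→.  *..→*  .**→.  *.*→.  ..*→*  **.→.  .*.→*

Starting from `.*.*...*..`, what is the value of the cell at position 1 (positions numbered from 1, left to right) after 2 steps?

.

.*.**.****
.*........
position 1 holds .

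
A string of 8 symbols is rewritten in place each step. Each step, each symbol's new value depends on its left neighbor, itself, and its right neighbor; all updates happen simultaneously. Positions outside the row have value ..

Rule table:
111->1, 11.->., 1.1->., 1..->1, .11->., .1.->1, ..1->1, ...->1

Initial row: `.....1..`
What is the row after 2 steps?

step 1: 11111111
step 2: .111111.

.111111.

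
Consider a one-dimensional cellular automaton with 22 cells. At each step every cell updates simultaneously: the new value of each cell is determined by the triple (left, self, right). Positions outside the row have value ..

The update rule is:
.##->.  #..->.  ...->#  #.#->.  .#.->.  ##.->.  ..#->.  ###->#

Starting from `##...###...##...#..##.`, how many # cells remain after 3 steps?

12

...#..#..#....#.......
##.........##...######
...#######....#..####.
count of #: 12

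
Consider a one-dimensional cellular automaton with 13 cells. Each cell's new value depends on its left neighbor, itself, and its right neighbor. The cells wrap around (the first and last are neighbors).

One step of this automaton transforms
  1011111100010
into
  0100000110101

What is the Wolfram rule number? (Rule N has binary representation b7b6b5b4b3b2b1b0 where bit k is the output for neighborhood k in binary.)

position 3: 111 → 0  (bit 7 = 0)
position 7: 110 → 1  (bit 6 = 1)
position 1: 101 → 1  (bit 5 = 1)
position 8: 100 → 1  (bit 4 = 1)
position 2: 011 → 0  (bit 3 = 0)
position 0: 010 → 0  (bit 2 = 0)
position 10: 001 → 1  (bit 1 = 1)
position 9: 000 → 0  (bit 0 = 0)
bits b7..b0 = 01110010 = 114

114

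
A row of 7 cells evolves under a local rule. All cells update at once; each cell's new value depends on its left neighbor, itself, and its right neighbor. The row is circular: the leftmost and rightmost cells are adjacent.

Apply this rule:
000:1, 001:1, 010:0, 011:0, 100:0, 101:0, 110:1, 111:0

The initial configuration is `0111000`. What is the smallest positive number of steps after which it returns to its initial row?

1001011
1010000
0000111
0111001
0001010
1110000
0010111
0100001
0001110
1110010
0010100
1100001
0101110
1000010
0011100
1100101
0101000
1000011
1011100
0000101
0111000

21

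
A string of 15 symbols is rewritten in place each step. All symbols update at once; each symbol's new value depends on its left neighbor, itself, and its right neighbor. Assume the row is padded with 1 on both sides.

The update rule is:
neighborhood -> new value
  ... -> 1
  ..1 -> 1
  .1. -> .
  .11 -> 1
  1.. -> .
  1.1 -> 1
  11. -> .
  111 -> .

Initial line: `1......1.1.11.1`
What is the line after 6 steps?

11...11.11.11.1

..11111.1.11.11
.11....1.11.11.
11..111.11.11.1
...11..11.11.11
.111..11.11.11.
11...11.11.11.1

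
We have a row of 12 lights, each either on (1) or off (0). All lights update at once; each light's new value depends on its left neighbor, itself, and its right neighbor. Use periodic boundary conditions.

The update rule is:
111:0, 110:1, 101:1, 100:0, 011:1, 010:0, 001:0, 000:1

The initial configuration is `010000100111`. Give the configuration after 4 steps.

step 1: 100110000101
step 2: 100110110011
step 3: 100111110010
step 4: 000100010001

000100010001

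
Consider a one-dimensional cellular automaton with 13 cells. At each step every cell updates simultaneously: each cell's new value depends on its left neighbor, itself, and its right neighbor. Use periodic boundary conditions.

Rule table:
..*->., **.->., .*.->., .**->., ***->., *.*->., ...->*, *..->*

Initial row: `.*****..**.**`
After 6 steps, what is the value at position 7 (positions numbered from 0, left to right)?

step 1: ......*......
step 2: *****..******
step 3: .....*.......
step 4: ****..*******
step 5: ....*........
step 6: ***..********
position 7 holds *

*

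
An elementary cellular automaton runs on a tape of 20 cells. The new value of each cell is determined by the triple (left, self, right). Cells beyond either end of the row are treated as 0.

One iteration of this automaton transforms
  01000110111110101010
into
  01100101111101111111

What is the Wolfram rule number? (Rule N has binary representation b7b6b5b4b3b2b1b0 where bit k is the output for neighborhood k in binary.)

position 9: 111 → 1  (bit 7 = 1)
position 6: 110 → 0  (bit 6 = 0)
position 7: 101 → 1  (bit 5 = 1)
position 2: 100 → 1  (bit 4 = 1)
position 5: 011 → 1  (bit 3 = 1)
position 1: 010 → 1  (bit 2 = 1)
position 0: 001 → 0  (bit 1 = 0)
position 3: 000 → 0  (bit 0 = 0)
bits b7..b0 = 10111100 = 188

188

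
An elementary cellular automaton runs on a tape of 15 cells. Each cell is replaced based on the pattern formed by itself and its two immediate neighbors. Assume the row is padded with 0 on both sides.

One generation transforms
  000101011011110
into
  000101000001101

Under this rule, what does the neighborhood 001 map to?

0

At position 2 the neighborhood is 001; the next row has 0 there.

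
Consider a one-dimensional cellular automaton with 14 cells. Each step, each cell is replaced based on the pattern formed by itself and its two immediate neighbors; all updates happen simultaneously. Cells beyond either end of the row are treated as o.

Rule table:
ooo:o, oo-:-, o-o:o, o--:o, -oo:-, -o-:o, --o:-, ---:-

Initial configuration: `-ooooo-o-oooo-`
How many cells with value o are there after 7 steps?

step 1: o-ooo-ooo-oo-o
step 2: -o-o-o-o-o--o-
step 3: ooooooooooo-oo
step 4: oooooooooo-o-o
step 5: ooooooooo-ooo-
step 6: oooooooo-o-o-o
step 7: ooooooo-ooooo-
count of o: 12

12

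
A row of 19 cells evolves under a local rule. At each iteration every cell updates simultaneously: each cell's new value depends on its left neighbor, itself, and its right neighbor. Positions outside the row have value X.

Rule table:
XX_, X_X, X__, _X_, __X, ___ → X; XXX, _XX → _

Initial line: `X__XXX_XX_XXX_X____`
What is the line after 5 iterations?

X__XX_XX__XXXXXXXXX

XXX__XX_XX__XXXXXXX
__XXX_XX_XXX_______
XX__XX_XX__XXXXXXXX
_XXX_XX_XXX________
X__XX_XX__XXXXXXXXX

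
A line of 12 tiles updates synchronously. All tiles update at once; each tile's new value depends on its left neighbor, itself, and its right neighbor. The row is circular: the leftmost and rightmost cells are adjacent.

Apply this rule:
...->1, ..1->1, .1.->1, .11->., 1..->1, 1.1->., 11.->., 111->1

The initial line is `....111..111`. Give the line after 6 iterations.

11111.1111.1

1111.1.11.1.
.11..1....1.
1..111111111
.11.11111111
.....111111.
11111.1111.1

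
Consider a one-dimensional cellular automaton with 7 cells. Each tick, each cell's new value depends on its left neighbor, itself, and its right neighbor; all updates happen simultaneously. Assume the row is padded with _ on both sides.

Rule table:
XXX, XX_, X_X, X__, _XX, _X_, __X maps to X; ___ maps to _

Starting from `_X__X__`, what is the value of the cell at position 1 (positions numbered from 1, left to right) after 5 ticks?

tick 1: XXXXXX_
tick 2: XXXXXXX
tick 3: XXXXXXX  (fixed point — unchanged through tick 5)
position 1 holds X

X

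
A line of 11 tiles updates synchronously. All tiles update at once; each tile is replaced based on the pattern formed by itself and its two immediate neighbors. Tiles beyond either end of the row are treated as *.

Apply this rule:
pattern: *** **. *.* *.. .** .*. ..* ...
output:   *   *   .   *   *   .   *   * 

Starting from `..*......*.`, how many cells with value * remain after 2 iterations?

10

**.******..
**.********
count of *: 10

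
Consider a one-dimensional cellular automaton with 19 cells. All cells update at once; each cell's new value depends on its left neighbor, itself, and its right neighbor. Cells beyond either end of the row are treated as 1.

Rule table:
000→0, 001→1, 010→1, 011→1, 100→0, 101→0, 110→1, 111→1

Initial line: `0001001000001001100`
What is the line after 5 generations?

0111011011111011101

0011011000011011101
0111011000111011101
0111011001111011101
0111011011111011101
0111011011111011101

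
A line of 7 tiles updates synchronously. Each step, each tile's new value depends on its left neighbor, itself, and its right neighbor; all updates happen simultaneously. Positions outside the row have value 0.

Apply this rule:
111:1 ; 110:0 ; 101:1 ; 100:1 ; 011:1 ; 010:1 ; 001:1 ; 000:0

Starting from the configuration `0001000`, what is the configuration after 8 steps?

0011100
0111010
1110111
1101110
1011101
1111011
1110110
1101101

1101101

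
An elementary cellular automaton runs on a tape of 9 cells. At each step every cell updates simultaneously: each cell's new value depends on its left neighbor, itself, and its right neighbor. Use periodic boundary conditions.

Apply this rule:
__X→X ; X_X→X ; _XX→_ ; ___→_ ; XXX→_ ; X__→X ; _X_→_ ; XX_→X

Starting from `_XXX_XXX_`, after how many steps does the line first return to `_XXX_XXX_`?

18

X__XX__XX
XXX_XXX__
__XX__XXX
XX_XXX__X
_XX__XXX_
X_XXX__XX
XX__XXX__
_XXX__XXX
X__XXX__X
XXX__XXX_
__XXX__XX
XX__XXX_X
_XXX__XX_
X__XXX_XX
XXX__XX__
__XXX_XXX
XX__XX__X
_XXX_XXX_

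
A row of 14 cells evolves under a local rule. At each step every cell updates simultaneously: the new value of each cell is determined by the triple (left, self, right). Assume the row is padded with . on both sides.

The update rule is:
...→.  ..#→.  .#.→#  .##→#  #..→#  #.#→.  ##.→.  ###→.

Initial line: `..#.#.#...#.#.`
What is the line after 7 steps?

..#.#.#.#.#.##

..#.#.##..#.##
..#.#.#.#.#.#.
..#.#.#.#.#.##
..#.#.#.#.#.#.  (repeats step 2; period 2)
step 7: ..#.#.#.#.#.##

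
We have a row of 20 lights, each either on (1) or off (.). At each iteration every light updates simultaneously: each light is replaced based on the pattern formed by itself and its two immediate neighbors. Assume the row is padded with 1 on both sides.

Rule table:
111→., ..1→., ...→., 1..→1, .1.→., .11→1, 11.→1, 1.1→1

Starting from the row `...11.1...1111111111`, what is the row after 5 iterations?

1..111.1..1.........
11.1.11.1..1........
.11.1111.1..1.......
11111..11.1..1......
....11.111.1..1.....

....11.111.1..1.....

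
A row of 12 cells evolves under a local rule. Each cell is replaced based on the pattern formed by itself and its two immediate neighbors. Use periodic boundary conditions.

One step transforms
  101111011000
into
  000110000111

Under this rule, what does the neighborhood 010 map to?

At position 0 the neighborhood is 010; the next row has 0 there.

0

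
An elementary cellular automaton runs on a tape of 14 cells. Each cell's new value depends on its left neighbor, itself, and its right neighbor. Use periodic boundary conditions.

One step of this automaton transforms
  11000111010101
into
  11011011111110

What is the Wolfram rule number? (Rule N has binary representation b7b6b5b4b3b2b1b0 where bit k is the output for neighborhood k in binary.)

position 0: 111 → 1  (bit 7 = 1)
position 1: 110 → 1  (bit 6 = 1)
position 8: 101 → 1  (bit 5 = 1)
position 2: 100 → 0  (bit 4 = 0)
position 5: 011 → 0  (bit 3 = 0)
position 9: 010 → 1  (bit 2 = 1)
position 4: 001 → 1  (bit 1 = 1)
position 3: 000 → 1  (bit 0 = 1)
bits b7..b0 = 11100111 = 231

231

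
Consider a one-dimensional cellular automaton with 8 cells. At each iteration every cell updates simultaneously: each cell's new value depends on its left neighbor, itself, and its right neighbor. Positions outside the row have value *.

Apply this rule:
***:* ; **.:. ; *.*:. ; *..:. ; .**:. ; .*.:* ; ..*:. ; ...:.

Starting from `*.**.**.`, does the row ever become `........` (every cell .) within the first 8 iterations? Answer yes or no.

yes

........
all cells are . at iteration 1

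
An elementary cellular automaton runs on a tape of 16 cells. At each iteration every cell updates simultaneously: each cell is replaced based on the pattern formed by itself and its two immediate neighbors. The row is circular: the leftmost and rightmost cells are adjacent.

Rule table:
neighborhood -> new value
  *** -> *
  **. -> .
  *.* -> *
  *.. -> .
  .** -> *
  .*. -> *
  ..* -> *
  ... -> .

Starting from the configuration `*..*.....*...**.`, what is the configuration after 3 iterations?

**....**..**.**.

*.**....**..**.*
.**....**..**.**
**....**..**.**.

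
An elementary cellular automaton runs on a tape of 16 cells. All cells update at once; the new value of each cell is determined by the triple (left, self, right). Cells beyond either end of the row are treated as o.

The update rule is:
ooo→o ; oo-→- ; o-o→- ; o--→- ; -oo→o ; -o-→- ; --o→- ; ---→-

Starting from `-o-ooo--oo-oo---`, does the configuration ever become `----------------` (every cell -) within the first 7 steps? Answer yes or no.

yes

---oo---o--o----
---o------------
----------------
all cells are - at step 3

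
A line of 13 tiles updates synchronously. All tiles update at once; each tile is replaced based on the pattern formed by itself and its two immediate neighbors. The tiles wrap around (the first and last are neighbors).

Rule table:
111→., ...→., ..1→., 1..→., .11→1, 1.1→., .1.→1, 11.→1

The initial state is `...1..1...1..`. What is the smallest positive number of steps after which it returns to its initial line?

step 1: ...1..1...1..

1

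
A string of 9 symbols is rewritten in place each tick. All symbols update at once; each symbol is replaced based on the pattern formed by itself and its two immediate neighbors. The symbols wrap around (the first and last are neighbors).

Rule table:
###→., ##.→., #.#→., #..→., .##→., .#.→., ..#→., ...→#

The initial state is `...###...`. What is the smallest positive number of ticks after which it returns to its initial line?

2

##.....##
...###...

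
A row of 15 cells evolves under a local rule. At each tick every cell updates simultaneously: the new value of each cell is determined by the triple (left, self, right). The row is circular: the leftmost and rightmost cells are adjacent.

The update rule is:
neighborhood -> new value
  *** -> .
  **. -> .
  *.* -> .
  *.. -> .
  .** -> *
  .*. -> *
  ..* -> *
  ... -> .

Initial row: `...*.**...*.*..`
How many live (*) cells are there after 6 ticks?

7

..**.*...**.*..
.**..*..**..*..
**..**.**..**..
*..**..*..**..*
..**..**.**..**
.**..**..*..**.
count of *: 7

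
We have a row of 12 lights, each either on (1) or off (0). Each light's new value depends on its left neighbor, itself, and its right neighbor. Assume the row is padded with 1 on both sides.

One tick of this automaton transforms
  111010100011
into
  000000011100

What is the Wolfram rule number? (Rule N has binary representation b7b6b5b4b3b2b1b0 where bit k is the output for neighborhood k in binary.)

19

position 0: 111 → 0  (bit 7 = 0)
position 2: 110 → 0  (bit 6 = 0)
position 3: 101 → 0  (bit 5 = 0)
position 7: 100 → 1  (bit 4 = 1)
position 10: 011 → 0  (bit 3 = 0)
position 4: 010 → 0  (bit 2 = 0)
position 9: 001 → 1  (bit 1 = 1)
position 8: 000 → 1  (bit 0 = 1)
bits b7..b0 = 00010011 = 19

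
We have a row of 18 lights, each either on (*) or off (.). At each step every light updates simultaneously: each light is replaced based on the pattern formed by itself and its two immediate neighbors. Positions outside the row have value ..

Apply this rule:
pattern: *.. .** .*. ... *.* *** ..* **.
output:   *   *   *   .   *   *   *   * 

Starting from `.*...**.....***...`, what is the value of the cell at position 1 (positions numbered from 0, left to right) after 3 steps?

***.****...*****..
*********.*******.
******************
position 1 holds *

*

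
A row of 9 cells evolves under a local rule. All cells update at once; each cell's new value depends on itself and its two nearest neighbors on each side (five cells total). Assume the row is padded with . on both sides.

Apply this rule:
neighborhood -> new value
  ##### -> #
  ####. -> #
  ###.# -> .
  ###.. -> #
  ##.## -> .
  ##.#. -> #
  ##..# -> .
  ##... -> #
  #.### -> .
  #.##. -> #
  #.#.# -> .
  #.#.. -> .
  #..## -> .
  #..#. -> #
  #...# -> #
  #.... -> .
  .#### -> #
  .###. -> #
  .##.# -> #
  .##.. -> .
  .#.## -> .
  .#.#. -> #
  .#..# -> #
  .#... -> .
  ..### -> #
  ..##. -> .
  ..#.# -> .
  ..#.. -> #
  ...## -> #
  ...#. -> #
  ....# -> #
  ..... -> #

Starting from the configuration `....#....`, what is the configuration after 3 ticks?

######.##

#####..##
#####....
######.##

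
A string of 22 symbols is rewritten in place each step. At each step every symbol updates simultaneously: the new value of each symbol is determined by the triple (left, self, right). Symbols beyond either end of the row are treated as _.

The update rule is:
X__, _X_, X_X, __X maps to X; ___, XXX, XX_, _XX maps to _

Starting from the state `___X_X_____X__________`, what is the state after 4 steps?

___X_X_____X___X______

__XXXXX___XXX_________
_X_____X_X___X________
XXX___XXXXX_XXX_______
___X_X_____X___X______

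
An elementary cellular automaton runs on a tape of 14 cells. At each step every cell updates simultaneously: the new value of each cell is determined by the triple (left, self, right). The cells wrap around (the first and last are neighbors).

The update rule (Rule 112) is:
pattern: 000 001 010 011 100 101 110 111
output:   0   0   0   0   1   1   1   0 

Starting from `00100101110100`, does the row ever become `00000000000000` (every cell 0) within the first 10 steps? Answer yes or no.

00010010011010
00001001001101
10000100100110
01000010010011
10100001001001
11010000100100
01101000010010
00110100001001
10011010000100
01001101000010
step 10 is 01001101000010, still not uniform 0

no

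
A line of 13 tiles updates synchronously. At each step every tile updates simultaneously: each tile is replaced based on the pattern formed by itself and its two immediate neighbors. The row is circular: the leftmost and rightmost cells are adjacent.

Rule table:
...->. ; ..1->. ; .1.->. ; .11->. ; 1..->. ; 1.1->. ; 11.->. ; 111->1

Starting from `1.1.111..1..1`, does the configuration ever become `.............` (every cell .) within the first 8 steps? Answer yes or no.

yes

step 1: .....1.......
step 2: .............
all cells are . at step 2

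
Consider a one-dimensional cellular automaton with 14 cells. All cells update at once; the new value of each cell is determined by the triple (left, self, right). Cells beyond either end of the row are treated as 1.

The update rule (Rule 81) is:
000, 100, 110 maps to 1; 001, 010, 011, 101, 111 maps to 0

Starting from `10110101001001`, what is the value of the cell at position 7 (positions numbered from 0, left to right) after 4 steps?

step 1: 10010000100100
step 2: 11001110010010
step 3: 01100011001000
step 4: 00111001100110
position 7 holds 1

1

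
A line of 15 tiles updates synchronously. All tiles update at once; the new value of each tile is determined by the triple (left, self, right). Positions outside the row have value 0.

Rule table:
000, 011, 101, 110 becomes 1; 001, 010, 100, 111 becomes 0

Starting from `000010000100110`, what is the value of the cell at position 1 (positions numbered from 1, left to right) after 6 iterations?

0

111000110000110
101010110110110
010101111111110
001011000000010
100111011111000
000101110001011
position 1 holds 0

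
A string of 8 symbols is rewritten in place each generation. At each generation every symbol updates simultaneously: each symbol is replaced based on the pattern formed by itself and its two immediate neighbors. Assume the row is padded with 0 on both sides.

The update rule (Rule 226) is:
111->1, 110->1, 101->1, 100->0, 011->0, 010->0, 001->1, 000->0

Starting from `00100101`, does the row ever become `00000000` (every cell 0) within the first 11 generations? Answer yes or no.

generation 1: 01001010
generation 2: 10010100
generation 3: 00101000
generation 4: 01010000
generation 5: 10100000
generation 6: 01000000
generation 7: 10000000
generation 8: 00000000
all cells are 0 at generation 8

yes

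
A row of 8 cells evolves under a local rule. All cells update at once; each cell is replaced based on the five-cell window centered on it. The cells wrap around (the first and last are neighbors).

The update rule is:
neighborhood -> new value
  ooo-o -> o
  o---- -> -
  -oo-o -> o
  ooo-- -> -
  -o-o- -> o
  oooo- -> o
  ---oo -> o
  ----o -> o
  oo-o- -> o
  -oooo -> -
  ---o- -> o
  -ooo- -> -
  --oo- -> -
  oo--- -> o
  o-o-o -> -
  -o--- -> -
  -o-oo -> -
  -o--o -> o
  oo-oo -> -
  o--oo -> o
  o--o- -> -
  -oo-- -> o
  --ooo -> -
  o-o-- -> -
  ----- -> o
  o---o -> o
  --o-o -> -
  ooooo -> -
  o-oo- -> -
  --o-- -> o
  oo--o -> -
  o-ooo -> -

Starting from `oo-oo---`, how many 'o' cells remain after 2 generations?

-o--oooo
o-oo--oo
count of o: 5

5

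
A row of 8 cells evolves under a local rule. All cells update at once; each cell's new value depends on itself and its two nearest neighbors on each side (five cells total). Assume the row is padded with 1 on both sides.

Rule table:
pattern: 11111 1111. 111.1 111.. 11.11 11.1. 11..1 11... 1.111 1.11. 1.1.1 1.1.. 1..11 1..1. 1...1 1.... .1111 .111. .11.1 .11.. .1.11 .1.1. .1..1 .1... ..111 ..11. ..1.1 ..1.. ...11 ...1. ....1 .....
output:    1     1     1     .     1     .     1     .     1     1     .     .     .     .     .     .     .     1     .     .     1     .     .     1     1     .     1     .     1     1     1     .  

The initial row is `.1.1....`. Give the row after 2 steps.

....1.11
..11111.

..11111.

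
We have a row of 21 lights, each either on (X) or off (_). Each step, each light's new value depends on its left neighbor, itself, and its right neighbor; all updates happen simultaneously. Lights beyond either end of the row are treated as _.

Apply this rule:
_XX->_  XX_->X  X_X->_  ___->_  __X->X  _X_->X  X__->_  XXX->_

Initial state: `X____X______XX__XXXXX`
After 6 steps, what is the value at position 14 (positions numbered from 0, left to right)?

X___XX_____X_X_X____X
X__X_X____XX_X_X___XX
X_XX_X___X_X_X_X__X_X
X__X_X__XX_X_X_X_XX_X
X_XX_X_X_X_X_X_X__X_X
X__X_X_X_X_X_X_X_XX_X
position 14 holds _

_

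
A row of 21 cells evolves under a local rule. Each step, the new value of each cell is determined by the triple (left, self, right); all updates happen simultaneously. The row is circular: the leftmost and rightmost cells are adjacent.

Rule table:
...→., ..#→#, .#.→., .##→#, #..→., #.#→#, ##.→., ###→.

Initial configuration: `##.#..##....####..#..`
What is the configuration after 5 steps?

.##....##....#..##.#.

step 1: #.#..##....##....#..#
step 2: .#..##....##....#..##
step 3: #..##....##....#..##.
step 4: ..##....##....#..##.#
step 5: .##....##....#..##.#.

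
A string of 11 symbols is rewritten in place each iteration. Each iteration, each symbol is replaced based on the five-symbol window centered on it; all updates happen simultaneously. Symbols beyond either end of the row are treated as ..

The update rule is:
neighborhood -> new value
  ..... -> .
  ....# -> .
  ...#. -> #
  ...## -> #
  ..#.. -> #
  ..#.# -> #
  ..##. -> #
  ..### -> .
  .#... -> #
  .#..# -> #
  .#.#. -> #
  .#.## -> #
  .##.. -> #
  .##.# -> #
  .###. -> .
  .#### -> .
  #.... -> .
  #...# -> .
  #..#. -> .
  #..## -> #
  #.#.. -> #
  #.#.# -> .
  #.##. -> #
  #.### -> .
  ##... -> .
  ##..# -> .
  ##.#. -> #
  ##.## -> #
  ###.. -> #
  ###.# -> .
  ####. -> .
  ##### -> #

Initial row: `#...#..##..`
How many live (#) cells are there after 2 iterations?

6

##.######..
###..##.#..
count of #: 6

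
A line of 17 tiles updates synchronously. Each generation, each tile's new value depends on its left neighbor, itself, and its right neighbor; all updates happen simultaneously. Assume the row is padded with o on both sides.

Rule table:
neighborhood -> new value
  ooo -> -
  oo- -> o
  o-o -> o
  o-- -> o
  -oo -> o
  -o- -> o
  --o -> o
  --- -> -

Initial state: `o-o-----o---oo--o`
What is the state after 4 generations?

oooo---ooo-oooooo
---oo-oo-ooo-----
o-oooooooo-oo---o
ooo------ooooo-oo

ooo------ooooo-oo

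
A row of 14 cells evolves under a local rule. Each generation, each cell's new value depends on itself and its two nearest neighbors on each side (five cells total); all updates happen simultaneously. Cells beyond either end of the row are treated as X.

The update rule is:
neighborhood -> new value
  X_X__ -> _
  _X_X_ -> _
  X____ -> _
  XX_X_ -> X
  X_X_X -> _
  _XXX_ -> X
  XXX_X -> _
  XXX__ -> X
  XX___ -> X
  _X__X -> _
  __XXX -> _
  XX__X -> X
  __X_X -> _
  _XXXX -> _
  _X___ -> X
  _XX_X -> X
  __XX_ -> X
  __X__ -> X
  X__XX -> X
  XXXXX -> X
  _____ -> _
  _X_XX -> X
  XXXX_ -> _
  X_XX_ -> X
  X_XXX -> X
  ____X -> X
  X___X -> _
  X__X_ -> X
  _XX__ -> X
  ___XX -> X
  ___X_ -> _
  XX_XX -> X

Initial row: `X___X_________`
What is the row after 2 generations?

_XXXXXX___XX__

generation 1: XX__XX______XX
generation 2: _XXXXXX___XX__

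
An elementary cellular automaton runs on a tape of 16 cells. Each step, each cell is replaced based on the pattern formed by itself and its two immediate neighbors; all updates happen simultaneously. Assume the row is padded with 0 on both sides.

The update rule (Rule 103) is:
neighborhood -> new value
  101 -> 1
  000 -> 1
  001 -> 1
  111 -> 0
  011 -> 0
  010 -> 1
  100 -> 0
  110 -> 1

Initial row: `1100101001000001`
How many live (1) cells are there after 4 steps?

0101111011011111
1110001101100001
0010110110101111
1111011011110001
count of 1: 11

11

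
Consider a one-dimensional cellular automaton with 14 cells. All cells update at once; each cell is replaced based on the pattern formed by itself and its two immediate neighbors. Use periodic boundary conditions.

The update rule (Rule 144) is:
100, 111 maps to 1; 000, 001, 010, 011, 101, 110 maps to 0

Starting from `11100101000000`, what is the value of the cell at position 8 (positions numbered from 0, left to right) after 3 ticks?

0

01010000100000
00001000010000
00000100001000
position 8 holds 0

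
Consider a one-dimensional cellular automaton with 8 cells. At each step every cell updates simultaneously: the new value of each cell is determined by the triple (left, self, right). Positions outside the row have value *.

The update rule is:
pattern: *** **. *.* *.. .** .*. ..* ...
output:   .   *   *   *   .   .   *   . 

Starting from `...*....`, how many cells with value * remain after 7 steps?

6

step 1: *.*.*..*
step 2: **.*.**.
step 3: .**.*.**
step 4: *.**.*..
step 5: **.**.**
step 6: .**.**..
step 7: *.**.***
count of *: 6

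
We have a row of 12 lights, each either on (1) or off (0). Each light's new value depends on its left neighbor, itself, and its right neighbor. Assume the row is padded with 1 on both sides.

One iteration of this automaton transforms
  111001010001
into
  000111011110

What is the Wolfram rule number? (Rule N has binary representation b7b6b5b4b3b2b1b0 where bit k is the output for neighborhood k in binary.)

position 0: 111 → 0  (bit 7 = 0)
position 2: 110 → 0  (bit 6 = 0)
position 6: 101 → 0  (bit 5 = 0)
position 3: 100 → 1  (bit 4 = 1)
position 11: 011 → 0  (bit 3 = 0)
position 5: 010 → 1  (bit 2 = 1)
position 4: 001 → 1  (bit 1 = 1)
position 9: 000 → 1  (bit 0 = 1)
bits b7..b0 = 00010111 = 23

23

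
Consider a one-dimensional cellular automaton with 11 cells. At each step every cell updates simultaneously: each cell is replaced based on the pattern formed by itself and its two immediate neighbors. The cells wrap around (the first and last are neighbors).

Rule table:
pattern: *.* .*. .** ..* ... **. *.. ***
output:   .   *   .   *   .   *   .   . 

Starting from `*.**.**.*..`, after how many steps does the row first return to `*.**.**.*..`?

step 1: *..*..*.*.*
step 2: *.**.**.*..

2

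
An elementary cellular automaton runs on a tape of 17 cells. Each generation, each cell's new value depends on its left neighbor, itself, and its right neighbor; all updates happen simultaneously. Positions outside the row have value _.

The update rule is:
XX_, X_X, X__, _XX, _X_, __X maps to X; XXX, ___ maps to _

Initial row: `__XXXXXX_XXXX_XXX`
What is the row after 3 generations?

X__XXXXXXX__XXX_X

_XX____XXX__XXX_X
XXXX__XX_XXXX_XXX
X__XXXXXXX__XXX_X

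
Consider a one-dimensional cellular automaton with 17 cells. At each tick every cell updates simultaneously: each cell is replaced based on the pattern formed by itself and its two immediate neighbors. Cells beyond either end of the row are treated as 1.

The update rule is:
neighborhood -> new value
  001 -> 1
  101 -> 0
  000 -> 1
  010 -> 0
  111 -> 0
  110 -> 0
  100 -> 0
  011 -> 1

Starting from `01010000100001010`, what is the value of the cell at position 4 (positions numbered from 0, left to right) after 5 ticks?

0

00000111001110000
01111100011000111
01000001110011100
00011111000110001
01110000011100111
position 4 holds 0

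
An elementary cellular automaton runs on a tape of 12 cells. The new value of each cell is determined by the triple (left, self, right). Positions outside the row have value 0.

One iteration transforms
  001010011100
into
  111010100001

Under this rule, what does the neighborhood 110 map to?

0

At position 9 the neighborhood is 110; the next row has 0 there.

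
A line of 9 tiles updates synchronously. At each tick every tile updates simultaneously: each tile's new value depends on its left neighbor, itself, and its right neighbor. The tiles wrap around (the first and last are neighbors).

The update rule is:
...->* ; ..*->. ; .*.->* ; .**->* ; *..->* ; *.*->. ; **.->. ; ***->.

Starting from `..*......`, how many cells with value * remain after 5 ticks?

8

*.*******
..*......  (repeats tick 0; period 2)
tick 5: *.*******
count of *: 8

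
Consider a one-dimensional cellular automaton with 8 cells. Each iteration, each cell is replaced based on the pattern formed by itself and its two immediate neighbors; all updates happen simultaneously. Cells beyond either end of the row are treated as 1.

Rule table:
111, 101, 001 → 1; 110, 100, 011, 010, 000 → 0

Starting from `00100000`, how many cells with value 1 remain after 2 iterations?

01000001
10000010
count of 1: 2

2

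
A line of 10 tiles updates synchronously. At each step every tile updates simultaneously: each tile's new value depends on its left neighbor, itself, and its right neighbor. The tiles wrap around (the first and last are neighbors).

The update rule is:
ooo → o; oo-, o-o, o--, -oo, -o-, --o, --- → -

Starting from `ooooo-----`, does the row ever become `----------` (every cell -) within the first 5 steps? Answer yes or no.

-ooo------
--o-------
----------
all cells are - at step 3

yes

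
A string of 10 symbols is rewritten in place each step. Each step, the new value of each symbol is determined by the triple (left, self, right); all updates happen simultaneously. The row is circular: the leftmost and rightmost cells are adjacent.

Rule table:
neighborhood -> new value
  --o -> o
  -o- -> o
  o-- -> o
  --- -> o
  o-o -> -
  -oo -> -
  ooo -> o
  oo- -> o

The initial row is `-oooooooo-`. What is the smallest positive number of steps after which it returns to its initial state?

10

o-oooooooo
o--ooooooo
ooo-oooooo
ooo--ooooo
ooooo-oooo
ooooo--ooo
ooooooo-oo
ooooooo--o
ooooooooo-
-oooooooo-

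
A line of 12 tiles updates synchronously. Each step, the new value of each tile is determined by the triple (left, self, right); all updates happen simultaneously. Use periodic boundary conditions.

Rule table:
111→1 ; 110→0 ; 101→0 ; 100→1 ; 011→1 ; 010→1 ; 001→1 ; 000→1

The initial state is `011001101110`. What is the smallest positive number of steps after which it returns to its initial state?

12

step 1: 110111001101
step 2: 100110111001
step 3: 011100110111
step 4: 011011100110
step 5: 110011011101
step 6: 101110011001
step 7: 001101110111
step 8: 111001100110
step 9: 110111011100
step 10: 100110011011
step 11: 011101110011
step 12: 011001101110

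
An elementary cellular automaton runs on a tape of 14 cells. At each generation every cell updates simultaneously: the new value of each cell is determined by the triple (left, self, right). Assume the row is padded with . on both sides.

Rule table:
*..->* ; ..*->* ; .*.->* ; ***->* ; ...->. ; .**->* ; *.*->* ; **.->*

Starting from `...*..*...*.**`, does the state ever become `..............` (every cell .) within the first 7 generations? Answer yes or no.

no

..******.*****
.*************
**************
**************  (fixed point — unchanged through generation 7)
generation 7 is **************, still not uniform .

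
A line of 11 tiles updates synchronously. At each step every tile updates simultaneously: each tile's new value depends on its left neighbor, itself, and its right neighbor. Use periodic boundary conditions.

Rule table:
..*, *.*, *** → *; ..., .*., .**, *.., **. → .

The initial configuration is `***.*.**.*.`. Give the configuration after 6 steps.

.*.*.*..*.*
*.*.*..*.*.
.*.*..*.*.*
*.*..*.*.*.
.*..*.*.*.*
*..*.*.*.*.

*..*.*.*.*.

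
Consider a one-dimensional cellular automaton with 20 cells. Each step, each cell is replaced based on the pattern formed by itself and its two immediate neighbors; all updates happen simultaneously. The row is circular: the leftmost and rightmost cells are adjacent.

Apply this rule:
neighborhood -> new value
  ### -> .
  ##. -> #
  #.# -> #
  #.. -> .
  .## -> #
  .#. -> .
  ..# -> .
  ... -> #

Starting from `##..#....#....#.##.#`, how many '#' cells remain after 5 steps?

.#....##...##..#####
#..##.##.#.##..#...#
#..######.###....#.#
#..#....###.#.##..##
#....##.#.##.###..#.
count of #: 10

10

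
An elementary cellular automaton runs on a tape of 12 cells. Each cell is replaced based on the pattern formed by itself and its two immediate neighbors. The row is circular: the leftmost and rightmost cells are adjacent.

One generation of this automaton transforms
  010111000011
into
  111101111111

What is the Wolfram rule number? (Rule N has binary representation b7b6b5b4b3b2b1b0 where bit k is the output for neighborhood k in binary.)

127

position 4: 111 → 0  (bit 7 = 0)
position 5: 110 → 1  (bit 6 = 1)
position 0: 101 → 1  (bit 5 = 1)
position 6: 100 → 1  (bit 4 = 1)
position 3: 011 → 1  (bit 3 = 1)
position 1: 010 → 1  (bit 2 = 1)
position 9: 001 → 1  (bit 1 = 1)
position 7: 000 → 1  (bit 0 = 1)
bits b7..b0 = 01111111 = 127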